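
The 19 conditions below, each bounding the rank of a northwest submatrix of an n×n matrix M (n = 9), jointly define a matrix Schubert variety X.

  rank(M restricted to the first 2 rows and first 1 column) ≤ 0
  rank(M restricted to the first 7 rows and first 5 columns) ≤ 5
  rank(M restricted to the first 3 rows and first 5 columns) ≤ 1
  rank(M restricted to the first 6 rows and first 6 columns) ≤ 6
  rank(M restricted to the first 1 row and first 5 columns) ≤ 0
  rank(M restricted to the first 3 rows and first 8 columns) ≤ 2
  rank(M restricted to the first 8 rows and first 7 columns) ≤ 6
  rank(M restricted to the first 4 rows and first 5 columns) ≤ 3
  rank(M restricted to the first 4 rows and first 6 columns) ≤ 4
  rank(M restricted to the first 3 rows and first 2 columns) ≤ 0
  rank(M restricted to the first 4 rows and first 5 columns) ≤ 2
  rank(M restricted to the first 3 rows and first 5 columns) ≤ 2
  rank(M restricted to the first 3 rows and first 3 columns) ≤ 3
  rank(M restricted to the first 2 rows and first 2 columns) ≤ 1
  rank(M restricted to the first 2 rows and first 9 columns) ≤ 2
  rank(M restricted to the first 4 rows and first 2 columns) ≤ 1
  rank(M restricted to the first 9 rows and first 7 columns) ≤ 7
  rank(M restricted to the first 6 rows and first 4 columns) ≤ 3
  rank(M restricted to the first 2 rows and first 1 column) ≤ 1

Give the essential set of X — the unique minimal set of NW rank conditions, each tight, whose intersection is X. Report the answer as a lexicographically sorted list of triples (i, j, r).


Reconstructing r_w from the 19 given conditions:

  R[1]: 0 | 0 | 0 | 0 | 0 | 1 | 1 | 1 | 1
  R[2]: 0 | 0 | 1 | 1 | 1 | 2 | 2 | 2 | 2
  R[3]: 0 | 0 | 1 | 1 | 1 | 2 | 2 | 2 | 3
  R[4]: 1 | 1 | 2 | 2 | 2 | 3 | 3 | 3 | 4
  R[5]: 1 | 2 | 3 | 3 | 3 | 4 | 4 | 4 | 5
  R[6]: 1 | 2 | 3 | 3 | 4 | 5 | 5 | 5 | 6
  R[7]: 1 | 2 | 3 | 4 | 5 | 6 | 6 | 6 | 7
  R[8]: 1 | 2 | 3 | 4 | 5 | 6 | 6 | 7 | 8
  R[9]: 1 | 2 | 3 | 4 | 5 | 6 | 7 | 8 | 9

giving w = (6, 3, 9, 1, 2, 5, 4, 8, 7) via Δ²R.

6 SE-corners of the 15-cell Rothe diagram give Ess(w):

[(1, 5, 0), (3, 2, 0), (3, 5, 1), (3, 8, 2), (6, 4, 3), (8, 7, 6)]


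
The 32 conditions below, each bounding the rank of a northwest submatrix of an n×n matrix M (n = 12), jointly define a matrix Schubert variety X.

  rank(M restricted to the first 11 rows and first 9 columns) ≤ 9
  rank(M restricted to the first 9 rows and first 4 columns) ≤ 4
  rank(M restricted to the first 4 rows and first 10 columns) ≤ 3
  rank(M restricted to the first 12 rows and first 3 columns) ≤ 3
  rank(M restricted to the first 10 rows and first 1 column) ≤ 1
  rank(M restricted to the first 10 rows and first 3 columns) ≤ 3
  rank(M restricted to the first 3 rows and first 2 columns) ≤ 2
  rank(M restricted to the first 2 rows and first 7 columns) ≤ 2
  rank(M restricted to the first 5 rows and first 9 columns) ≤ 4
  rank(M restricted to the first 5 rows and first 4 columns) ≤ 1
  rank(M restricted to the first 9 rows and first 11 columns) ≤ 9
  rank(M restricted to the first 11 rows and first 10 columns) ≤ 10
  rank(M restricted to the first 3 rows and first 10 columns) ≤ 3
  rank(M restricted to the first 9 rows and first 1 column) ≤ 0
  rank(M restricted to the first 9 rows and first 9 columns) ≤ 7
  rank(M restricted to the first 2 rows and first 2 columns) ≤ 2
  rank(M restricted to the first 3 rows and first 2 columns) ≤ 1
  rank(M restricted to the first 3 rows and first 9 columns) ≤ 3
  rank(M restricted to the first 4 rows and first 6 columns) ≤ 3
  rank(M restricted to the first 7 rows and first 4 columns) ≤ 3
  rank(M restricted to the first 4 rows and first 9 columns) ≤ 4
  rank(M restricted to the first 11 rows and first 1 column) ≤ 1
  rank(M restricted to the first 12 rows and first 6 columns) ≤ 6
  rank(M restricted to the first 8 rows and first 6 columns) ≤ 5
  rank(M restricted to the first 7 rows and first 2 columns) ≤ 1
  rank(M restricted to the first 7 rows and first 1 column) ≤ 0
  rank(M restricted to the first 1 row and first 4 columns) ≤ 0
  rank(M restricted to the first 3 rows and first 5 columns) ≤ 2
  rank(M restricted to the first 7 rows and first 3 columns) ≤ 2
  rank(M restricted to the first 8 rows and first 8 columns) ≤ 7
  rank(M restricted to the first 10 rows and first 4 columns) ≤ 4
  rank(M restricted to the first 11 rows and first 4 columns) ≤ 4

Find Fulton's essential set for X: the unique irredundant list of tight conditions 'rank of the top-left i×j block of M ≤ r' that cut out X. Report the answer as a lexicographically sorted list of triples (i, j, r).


Reconstructing r_w from the 32 given conditions:

  0 | 0 | 0 | 0 | 1 | 1 | 1 | 1 | 1 | 1 | 1 | 1
  0 | 1 | 1 | 1 | 2 | 2 | 2 | 2 | 2 | 2 | 2 | 2
  0 | 1 | 1 | 1 | 2 | 3 | 3 | 3 | 3 | 3 | 3 | 3
  0 | 1 | 1 | 1 | 2 | 3 | 3 | 3 | 3 | 3 | 4 | 4
  0 | 1 | 1 | 1 | 2 | 3 | 4 | 4 | 4 | 4 | 5 | 5
  0 | 1 | 2 | 2 | 3 | 4 | 5 | 5 | 5 | 5 | 6 | 6
  0 | 1 | 2 | 3 | 4 | 5 | 6 | 6 | 6 | 6 | 7 | 7
  0 | 1 | 2 | 3 | 4 | 5 | 6 | 7 | 7 | 7 | 8 | 8
  0 | 1 | 2 | 3 | 4 | 5 | 6 | 7 | 7 | 8 | 9 | 9
  1 | 2 | 3 | 4 | 5 | 6 | 7 | 8 | 8 | 9 | 10 | 10
  1 | 2 | 3 | 4 | 5 | 6 | 7 | 8 | 9 | 10 | 11 | 11
  1 | 2 | 3 | 4 | 5 | 6 | 7 | 8 | 9 | 10 | 11 | 12

the unique w with this rank table is (5, 2, 6, 11, 7, 3, 4, 8, 10, 1, 9, 12).

ℓ(w)=23; the 5 essential cells (i,j,r):

[(1, 4, 0), (4, 10, 3), (5, 4, 1), (9, 1, 0), (9, 9, 7)]


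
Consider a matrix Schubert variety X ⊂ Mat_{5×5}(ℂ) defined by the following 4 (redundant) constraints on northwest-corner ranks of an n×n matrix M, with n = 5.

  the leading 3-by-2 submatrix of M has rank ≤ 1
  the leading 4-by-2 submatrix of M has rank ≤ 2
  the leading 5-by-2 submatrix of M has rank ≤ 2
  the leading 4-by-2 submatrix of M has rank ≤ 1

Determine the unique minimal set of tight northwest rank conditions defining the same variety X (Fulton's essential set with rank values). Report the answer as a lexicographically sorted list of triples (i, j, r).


Recovering R(i,j) via the rank-extension bound from the 4 conditions:

  1 1 1 1 1
  1 1 2 2 2
  1 1 2 3 3
  1 1 2 3 4
  1 2 3 4 5

reading off 1-entries of Δ²R: w = (1, 3, 4, 5, 2).

D(w) has 3 cells with 1 SE-corner; essential set:

[(4, 2, 1)]


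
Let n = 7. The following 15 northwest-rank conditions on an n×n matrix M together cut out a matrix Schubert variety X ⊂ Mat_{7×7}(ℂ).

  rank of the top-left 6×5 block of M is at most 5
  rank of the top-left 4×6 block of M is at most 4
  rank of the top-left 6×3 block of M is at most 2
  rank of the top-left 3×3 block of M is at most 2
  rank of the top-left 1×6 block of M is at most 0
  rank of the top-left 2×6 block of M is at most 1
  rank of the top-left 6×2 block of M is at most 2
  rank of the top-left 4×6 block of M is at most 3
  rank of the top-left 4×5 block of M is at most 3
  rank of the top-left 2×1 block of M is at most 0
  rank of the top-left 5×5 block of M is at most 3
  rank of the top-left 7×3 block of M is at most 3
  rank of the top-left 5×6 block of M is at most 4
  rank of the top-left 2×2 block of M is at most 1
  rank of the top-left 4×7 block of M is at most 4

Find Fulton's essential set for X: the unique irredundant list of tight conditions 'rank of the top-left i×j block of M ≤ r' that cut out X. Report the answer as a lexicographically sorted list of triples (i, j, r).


Computing R[i][j] = min implied NW-rank bound (n=7, 15 conditions):

  row 1: 0 0 0 0 0 0 1
  row 2: 0 1 1 1 1 1 2
  row 3: 1 2 2 2 2 2 3
  row 4: 1 2 2 3 3 3 4
  row 5: 1 2 2 3 3 4 5
  row 6: 1 2 2 3 4 5 6
  row 7: 1 2 3 4 5 6 7

so w = (7, 2, 1, 4, 6, 5, 3).

|D(w)|=11, |Ess(w)|=4:

[(1, 6, 0), (2, 1, 0), (5, 5, 3), (6, 3, 2)]


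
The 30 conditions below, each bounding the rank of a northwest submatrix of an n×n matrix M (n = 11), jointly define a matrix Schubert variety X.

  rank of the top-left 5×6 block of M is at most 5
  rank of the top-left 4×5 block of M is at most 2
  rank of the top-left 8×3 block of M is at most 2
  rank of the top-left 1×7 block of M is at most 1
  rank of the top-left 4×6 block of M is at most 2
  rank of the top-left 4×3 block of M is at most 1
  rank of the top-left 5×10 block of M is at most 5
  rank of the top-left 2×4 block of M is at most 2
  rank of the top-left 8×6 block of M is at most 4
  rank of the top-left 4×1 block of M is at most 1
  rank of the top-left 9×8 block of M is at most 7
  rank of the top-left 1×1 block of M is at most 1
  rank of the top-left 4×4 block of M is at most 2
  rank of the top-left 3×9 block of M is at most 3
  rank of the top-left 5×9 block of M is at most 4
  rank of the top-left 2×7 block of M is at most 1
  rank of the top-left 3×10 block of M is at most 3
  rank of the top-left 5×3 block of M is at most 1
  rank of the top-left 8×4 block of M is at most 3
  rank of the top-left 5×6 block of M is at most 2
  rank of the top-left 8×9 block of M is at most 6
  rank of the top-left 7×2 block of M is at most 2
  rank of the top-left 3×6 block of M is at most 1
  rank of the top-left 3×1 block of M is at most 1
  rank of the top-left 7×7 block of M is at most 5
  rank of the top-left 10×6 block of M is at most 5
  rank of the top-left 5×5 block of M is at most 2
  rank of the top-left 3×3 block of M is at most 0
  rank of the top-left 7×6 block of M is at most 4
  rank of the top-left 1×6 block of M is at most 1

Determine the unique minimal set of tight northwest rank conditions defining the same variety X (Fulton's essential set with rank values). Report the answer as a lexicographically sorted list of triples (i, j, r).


Propagating the 30 rank bounds to every northwest block:

  row 1: 0  0  0  1  1  1  1  1  1  1  1
  row 2: 0  0  0  1  1  1  1  2  2  2  2
  row 3: 0  0  0  1  1  1  2  3  3  3  3
  row 4: 1  1  1  2  2  2  3  4  4  4  4
  row 5: 1  1  1  2  2  2  3  4  4  5  5
  row 6: 1  2  2  3  3  3  4  5  5  6  6
  row 7: 1  2  2  3  4  4  5  6  6  7  7
  row 8: 1  2  2  3  4  4  5  6  6  7  8
  row 9: 1  2  3  4  5  5  6  7  7  8  9
  row 10: 1  2  3  4  5  5  6  7  8  9  10
  row 11: 1  2  3  4  5  6  7  8  9  10  11

reading off 1-entries of Δ²R: w = (4, 8, 7, 1, 10, 2, 5, 11, 3, 9, 6).

|D(w)|=24, |Ess(w)|=10:

[(2, 7, 1), (3, 3, 0), (3, 6, 1), (5, 3, 1), (5, 6, 2), (5, 9, 4), (8, 3, 2), (8, 6, 4), (8, 9, 6), (10, 6, 5)]


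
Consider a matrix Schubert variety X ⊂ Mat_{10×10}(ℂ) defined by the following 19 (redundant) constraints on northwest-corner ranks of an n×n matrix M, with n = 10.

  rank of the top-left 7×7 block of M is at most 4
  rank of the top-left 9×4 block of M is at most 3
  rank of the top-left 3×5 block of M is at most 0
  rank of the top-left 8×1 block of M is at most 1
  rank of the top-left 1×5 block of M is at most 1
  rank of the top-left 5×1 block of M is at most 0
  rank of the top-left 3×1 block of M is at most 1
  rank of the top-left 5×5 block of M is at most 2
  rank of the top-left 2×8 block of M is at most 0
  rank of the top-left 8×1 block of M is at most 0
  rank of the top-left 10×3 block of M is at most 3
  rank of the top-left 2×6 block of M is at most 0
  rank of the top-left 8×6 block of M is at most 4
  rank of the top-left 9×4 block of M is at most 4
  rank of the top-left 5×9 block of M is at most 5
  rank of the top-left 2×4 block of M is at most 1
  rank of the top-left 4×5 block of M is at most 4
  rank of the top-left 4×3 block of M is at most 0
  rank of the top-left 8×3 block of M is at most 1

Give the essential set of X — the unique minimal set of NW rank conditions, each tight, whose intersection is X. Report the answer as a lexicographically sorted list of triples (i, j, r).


Propagating the 19 rank bounds to every northwest block:

  i=1: 0  0  0  0  0  0  0  0  1  1
  i=2: 0  0  0  0  0  0  0  0  1  2
  i=3: 0  0  0  0  0  1  1  1  2  3
  i=4: 0  0  0  1  1  2  2  2  3  4
  i=5: 0  1  1  2  2  3  3  3  4  5
  i=6: 0  1  1  2  3  4  4  4  5  6
  i=7: 0  1  1  2  3  4  4  5  6  7
  i=8: 0  1  1  2  3  4  5  6  7  8
  i=9: 1  2  2  3  4  5  6  7  8  9
  i=10: 1  2  3  4  5  6  7  8  9  10

hence w(1..10) = (9, 10, 6, 4, 2, 5, 8, 7, 1, 3).

D(w) has 32 cells with 6 SE-corners; essential set:

[(2, 8, 0), (3, 5, 0), (4, 3, 0), (7, 7, 4), (8, 1, 0), (8, 3, 1)]


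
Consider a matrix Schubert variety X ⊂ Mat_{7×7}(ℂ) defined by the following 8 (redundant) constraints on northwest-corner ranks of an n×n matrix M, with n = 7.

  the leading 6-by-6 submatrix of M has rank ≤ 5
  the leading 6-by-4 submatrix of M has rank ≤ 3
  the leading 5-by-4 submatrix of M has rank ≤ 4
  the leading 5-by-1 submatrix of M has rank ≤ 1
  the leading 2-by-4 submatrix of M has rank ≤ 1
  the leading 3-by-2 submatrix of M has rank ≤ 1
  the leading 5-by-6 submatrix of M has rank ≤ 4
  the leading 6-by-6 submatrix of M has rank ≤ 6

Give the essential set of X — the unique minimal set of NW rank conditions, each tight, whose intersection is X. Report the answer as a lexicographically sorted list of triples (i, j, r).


Propagating the 8 rank bounds to every northwest block:

  R[1]: 1 | 1 | 1 | 1 | 1 | 1 | 1
  R[2]: 1 | 1 | 1 | 1 | 2 | 2 | 2
  R[3]: 1 | 1 | 2 | 2 | 3 | 3 | 3
  R[4]: 1 | 2 | 3 | 3 | 4 | 4 | 4
  R[5]: 1 | 2 | 3 | 3 | 4 | 4 | 5
  R[6]: 1 | 2 | 3 | 3 | 4 | 5 | 6
  R[7]: 1 | 2 | 3 | 4 | 5 | 6 | 7

giving w = (1, 5, 3, 2, 7, 6, 4) via Δ²R.

D(w) has 7 cells with 4 SE-corners; essential set:

[(2, 4, 1), (3, 2, 1), (5, 6, 4), (6, 4, 3)]


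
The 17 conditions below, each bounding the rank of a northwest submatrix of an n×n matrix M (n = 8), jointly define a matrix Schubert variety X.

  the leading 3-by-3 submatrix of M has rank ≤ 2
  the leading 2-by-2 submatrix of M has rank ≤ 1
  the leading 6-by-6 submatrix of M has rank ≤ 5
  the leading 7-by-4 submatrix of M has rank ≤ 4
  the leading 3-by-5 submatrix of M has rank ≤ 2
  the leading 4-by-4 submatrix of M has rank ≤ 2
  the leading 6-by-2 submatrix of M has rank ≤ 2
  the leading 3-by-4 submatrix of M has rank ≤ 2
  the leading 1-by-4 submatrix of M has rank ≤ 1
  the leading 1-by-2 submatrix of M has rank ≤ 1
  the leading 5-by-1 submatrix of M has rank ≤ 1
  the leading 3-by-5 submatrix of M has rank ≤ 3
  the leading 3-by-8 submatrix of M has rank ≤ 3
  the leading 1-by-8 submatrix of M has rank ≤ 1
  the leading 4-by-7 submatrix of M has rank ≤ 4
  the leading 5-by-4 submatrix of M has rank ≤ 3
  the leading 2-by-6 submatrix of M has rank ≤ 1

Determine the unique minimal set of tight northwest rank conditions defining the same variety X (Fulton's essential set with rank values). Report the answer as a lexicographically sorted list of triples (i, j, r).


The tightest implied rank at each (i,j), from the 17 conditions:

  row 1: 1 1 1 1 1 1 1 1
  row 2: 1 1 1 1 1 1 2 2
  row 3: 1 2 2 2 2 2 3 3
  row 4: 1 2 2 2 3 3 4 4
  row 5: 1 2 3 3 4 4 5 5
  row 6: 1 2 3 4 5 5 6 6
  row 7: 1 2 3 4 5 6 7 7
  row 8: 1 2 3 4 5 6 7 8

the unique w with this rank table is (1, 7, 2, 5, 3, 4, 6, 8).

2 SE-corners of the 7-cell Rothe diagram give Ess(w):

[(2, 6, 1), (4, 4, 2)]


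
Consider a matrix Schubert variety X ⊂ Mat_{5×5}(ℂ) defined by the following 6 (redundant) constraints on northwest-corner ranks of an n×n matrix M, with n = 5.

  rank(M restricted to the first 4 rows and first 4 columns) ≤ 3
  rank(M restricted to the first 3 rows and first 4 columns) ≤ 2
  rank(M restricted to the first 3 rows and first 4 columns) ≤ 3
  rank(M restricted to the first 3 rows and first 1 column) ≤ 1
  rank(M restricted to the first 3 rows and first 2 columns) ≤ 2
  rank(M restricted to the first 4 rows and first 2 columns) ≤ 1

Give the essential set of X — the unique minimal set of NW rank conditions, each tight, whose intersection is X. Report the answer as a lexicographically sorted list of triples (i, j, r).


Rank table r_w(5×5) implied by the 6 constraints:

  row 1: 1, 1, 1, 1, 1
  row 2: 1, 1, 2, 2, 2
  row 3: 1, 1, 2, 2, 3
  row 4: 1, 1, 2, 3, 4
  row 5: 1, 2, 3, 4, 5

second differences of R give the permutation w = (1, 3, 5, 4, 2).

|D(w)|=4, |Ess(w)|=2:

[(3, 4, 2), (4, 2, 1)]


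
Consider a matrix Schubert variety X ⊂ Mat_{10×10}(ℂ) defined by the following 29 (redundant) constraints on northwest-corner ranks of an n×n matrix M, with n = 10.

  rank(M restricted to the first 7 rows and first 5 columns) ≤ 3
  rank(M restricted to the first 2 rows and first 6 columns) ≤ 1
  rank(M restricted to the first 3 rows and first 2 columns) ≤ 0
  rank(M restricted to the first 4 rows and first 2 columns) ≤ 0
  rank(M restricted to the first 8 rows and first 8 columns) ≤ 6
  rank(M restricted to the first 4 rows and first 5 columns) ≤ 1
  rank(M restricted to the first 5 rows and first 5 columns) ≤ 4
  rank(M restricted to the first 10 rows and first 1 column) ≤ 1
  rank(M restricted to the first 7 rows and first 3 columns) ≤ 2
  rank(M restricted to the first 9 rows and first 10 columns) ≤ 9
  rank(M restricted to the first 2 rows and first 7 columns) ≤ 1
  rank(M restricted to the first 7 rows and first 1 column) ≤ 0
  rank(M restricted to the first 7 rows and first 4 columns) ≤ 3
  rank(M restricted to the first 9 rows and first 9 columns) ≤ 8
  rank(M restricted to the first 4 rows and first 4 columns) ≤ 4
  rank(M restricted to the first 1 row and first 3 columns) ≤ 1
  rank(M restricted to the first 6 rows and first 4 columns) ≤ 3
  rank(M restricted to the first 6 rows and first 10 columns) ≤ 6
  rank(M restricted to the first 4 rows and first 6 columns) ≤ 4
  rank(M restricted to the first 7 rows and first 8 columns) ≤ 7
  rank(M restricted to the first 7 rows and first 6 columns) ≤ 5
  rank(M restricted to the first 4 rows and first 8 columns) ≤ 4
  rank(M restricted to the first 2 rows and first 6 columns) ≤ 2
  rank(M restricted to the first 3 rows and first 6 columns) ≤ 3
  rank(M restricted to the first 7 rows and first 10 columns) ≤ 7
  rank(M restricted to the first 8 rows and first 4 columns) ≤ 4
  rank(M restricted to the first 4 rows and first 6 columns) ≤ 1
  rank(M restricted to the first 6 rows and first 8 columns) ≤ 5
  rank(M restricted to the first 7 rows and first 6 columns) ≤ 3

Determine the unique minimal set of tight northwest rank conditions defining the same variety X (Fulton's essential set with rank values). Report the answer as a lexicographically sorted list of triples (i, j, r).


Computing R[i][j] = min implied NW-rank bound (n=10, 29 conditions):

  i=1: 0 0 1 1 1 1 1 1 1 1
  i=2: 0 0 1 1 1 1 1 2 2 2
  i=3: 0 0 1 1 1 1 2 3 3 3
  i=4: 0 0 1 1 1 1 2 3 4 4
  i=5: 0 1 2 2 2 2 3 4 5 5
  i=6: 0 1 2 3 3 3 4 5 6 6
  i=7: 0 1 2 3 3 3 4 5 6 7
  i=8: 1 2 3 4 4 4 5 6 7 8
  i=9: 1 2 3 4 5 5 6 7 8 9
  i=10: 1 2 3 4 5 6 7 8 9 10

giving w = (3, 8, 7, 9, 2, 4, 10, 1, 5, 6) via Δ²R.

5 SE-corners of the 23-cell Rothe diagram give Ess(w):

[(2, 7, 1), (4, 2, 0), (4, 6, 1), (7, 1, 0), (7, 6, 3)]


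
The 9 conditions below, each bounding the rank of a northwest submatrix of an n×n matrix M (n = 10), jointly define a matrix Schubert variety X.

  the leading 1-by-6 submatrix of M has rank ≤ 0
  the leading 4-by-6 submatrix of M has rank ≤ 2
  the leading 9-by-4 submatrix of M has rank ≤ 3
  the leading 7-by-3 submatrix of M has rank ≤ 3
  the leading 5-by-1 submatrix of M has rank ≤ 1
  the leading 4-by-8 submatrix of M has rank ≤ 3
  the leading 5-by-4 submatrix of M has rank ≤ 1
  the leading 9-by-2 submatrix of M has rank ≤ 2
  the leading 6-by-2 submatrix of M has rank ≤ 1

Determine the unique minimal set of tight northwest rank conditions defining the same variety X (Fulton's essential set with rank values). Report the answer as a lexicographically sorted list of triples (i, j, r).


Reconstructing r_w from the 9 given conditions:

  R[1]: 0, 0, 0, 0, 0, 0, 1, 1, 1, 1
  R[2]: 1, 1, 1, 1, 1, 1, 2, 2, 2, 2
  R[3]: 1, 1, 1, 1, 2, 2, 3, 3, 3, 3
  R[4]: 1, 1, 1, 1, 2, 2, 3, 3, 4, 4
  R[5]: 1, 1, 1, 1, 2, 3, 4, 4, 5, 5
  R[6]: 1, 1, 2, 2, 3, 4, 5, 5, 6, 6
  R[7]: 1, 2, 3, 3, 4, 5, 6, 6, 7, 7
  R[8]: 1, 2, 3, 3, 4, 5, 6, 7, 8, 8
  R[9]: 1, 2, 3, 3, 4, 5, 6, 7, 8, 9
  R[10]: 1, 2, 3, 4, 5, 6, 7, 8, 9, 10

giving w = (7, 1, 5, 9, 6, 3, 2, 8, 10, 4) via Δ²R.

|D(w)|=20, |Ess(w)|=6:

[(1, 6, 0), (4, 6, 2), (4, 8, 3), (5, 4, 1), (6, 2, 1), (9, 4, 3)]


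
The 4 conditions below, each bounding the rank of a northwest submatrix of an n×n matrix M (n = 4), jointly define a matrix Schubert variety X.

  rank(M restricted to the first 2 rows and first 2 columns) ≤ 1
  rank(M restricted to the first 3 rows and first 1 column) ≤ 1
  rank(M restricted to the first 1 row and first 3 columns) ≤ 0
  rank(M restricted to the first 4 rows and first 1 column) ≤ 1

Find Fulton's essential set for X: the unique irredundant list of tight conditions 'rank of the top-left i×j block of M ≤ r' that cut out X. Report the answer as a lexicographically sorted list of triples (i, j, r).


Reconstructing r_w from the 4 given conditions:

  row 1: 0, 0, 0, 1
  row 2: 1, 1, 1, 2
  row 3: 1, 2, 2, 3
  row 4: 1, 2, 3, 4

second differences of R give the permutation w = (4, 1, 2, 3).

|D(w)|=3, |Ess(w)|=1:

[(1, 3, 0)]


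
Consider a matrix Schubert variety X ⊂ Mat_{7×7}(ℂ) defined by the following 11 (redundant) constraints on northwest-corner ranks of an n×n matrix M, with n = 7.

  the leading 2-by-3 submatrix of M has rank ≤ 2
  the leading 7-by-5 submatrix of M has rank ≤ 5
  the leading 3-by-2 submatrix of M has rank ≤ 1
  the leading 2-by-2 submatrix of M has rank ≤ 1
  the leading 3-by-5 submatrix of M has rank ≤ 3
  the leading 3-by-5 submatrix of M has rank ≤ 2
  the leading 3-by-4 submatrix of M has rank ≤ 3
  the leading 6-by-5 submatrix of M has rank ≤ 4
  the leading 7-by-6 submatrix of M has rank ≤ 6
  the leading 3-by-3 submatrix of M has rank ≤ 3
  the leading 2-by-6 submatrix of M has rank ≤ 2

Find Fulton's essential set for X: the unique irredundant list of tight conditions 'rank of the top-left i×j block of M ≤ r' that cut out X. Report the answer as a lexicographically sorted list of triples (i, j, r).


Computing R[i][j] = min implied NW-rank bound (n=7, 11 conditions):

  R[1]: 1, 1, 1, 1, 1, 1, 1
  R[2]: 1, 1, 2, 2, 2, 2, 2
  R[3]: 1, 1, 2, 2, 2, 3, 3
  R[4]: 1, 2, 3, 3, 3, 4, 4
  R[5]: 1, 2, 3, 4, 4, 5, 5
  R[6]: 1, 2, 3, 4, 4, 5, 6
  R[7]: 1, 2, 3, 4, 5, 6, 7

hence w(1..7) = (1, 3, 6, 2, 4, 7, 5).

3 SE-corners of the 5-cell Rothe diagram give Ess(w):

[(3, 2, 1), (3, 5, 2), (6, 5, 4)]


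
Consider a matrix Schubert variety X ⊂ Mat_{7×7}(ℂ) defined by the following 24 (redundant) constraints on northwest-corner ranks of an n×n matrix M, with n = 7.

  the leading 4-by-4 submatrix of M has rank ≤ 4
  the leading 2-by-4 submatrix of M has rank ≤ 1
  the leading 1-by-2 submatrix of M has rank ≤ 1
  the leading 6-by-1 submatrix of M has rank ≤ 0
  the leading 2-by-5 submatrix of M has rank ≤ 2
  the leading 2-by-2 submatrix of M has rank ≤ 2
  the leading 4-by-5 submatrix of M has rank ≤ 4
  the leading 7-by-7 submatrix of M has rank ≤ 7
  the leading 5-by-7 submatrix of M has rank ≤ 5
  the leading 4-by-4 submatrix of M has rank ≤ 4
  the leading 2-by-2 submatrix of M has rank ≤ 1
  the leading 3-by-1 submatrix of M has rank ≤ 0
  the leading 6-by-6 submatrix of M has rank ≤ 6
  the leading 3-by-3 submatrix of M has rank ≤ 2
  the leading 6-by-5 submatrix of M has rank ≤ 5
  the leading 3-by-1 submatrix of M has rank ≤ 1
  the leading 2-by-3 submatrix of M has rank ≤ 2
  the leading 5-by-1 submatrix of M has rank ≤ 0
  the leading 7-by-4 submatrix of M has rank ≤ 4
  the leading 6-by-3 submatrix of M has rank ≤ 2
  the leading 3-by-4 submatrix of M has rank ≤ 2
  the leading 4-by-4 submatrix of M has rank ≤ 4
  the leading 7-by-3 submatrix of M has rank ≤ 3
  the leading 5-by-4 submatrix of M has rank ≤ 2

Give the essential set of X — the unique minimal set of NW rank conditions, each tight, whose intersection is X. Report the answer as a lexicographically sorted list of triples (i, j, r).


Reconstructing r_w from the 24 given conditions:

  i=1: 0  1  1  1  1  1  1
  i=2: 0  1  1  1  2  2  2
  i=3: 0  1  2  2  3  3  3
  i=4: 0  1  2  2  3  4  4
  i=5: 0  1  2  2  3  4  5
  i=6: 0  1  2  3  4  5  6
  i=7: 1  2  3  4  5  6  7

reading off 1-entries of Δ²R: w = (2, 5, 3, 6, 7, 4, 1).

Rothe diagram D(w) (10 cells), 3 SE-corners (essential conditions):

[(2, 4, 1), (5, 4, 2), (6, 1, 0)]


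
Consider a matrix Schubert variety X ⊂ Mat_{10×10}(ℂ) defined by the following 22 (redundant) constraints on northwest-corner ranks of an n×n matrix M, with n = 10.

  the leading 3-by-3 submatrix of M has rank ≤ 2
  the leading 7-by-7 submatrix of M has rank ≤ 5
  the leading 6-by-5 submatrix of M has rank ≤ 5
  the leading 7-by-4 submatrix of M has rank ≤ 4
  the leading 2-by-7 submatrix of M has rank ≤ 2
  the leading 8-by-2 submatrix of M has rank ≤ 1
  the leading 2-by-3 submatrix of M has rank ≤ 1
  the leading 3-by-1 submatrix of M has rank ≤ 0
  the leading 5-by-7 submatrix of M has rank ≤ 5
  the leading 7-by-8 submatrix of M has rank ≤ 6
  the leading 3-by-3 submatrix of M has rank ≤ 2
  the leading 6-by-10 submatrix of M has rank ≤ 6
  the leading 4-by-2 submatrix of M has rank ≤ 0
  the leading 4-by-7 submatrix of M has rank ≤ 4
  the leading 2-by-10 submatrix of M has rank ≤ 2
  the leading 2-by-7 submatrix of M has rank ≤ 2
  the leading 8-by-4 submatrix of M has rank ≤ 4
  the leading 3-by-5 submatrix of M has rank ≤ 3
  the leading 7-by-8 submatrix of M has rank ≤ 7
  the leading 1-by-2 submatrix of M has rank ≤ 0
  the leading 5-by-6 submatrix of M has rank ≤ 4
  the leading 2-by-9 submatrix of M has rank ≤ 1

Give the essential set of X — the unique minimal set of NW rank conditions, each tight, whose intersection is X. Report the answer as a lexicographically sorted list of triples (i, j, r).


The tightest implied rank at each (i,j), from the 22 conditions:

  row 1: 0, 0, 1, 1, 1, 1, 1, 1, 1, 1
  row 2: 0, 0, 1, 1, 1, 1, 1, 1, 1, 2
  row 3: 0, 0, 1, 2, 2, 2, 2, 2, 2, 3
  row 4: 0, 0, 1, 2, 3, 3, 3, 3, 3, 4
  row 5: 1, 1, 2, 3, 4, 4, 4, 4, 4, 5
  row 6: 1, 1, 2, 3, 4, 5, 5, 5, 5, 6
  row 7: 1, 1, 2, 3, 4, 5, 5, 6, 6, 7
  row 8: 1, 1, 2, 3, 4, 5, 6, 7, 7, 8
  row 9: 1, 2, 3, 4, 5, 6, 7, 8, 8, 9
  row 10: 1, 2, 3, 4, 5, 6, 7, 8, 9, 10

the unique w with this rank table is (3, 10, 4, 5, 1, 6, 8, 7, 2, 9).

D(w) has 18 cells with 4 SE-corners; essential set:

[(2, 9, 1), (4, 2, 0), (7, 7, 5), (8, 2, 1)]


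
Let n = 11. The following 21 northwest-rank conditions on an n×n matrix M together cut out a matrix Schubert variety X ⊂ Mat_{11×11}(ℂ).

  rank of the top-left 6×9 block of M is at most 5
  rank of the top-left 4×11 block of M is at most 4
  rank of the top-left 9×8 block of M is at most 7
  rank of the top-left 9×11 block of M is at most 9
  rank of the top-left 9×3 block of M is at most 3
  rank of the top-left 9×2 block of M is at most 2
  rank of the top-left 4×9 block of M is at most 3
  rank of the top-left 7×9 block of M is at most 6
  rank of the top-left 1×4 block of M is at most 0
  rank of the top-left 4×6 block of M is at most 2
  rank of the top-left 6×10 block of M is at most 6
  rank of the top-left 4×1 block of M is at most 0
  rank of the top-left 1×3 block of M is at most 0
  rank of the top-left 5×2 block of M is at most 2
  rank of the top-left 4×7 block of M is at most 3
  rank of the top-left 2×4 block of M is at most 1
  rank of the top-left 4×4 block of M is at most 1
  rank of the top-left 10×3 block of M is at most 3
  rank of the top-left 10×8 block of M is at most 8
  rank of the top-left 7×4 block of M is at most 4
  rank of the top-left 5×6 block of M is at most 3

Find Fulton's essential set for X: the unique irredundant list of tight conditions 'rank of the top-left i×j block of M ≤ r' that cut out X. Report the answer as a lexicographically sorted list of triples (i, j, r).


Reconstructing r_w from the 21 given conditions:

  i=1: 0 0 0 0 1 1 1 1 1 1 1
  i=2: 0 1 1 1 2 2 2 2 2 2 2
  i=3: 0 1 1 1 2 2 3 3 3 3 3
  i=4: 0 1 1 1 2 2 3 3 3 4 4
  i=5: 1 2 2 2 3 3 4 4 4 5 5
  i=6: 1 2 3 3 4 4 5 5 5 6 6
  i=7: 1 2 3 4 5 5 6 6 6 7 7
  i=8: 1 2 3 4 5 6 7 7 7 8 8
  i=9: 1 2 3 4 5 6 7 7 8 9 9
  i=10: 1 2 3 4 5 6 7 8 9 10 10
  i=11: 1 2 3 4 5 6 7 8 9 10 11

so w = (5, 2, 7, 10, 1, 3, 4, 6, 9, 8, 11).

Fulton essential set (6 of the 16 Rothe cells):

[(1, 4, 0), (4, 1, 0), (4, 4, 1), (4, 6, 2), (4, 9, 3), (9, 8, 7)]


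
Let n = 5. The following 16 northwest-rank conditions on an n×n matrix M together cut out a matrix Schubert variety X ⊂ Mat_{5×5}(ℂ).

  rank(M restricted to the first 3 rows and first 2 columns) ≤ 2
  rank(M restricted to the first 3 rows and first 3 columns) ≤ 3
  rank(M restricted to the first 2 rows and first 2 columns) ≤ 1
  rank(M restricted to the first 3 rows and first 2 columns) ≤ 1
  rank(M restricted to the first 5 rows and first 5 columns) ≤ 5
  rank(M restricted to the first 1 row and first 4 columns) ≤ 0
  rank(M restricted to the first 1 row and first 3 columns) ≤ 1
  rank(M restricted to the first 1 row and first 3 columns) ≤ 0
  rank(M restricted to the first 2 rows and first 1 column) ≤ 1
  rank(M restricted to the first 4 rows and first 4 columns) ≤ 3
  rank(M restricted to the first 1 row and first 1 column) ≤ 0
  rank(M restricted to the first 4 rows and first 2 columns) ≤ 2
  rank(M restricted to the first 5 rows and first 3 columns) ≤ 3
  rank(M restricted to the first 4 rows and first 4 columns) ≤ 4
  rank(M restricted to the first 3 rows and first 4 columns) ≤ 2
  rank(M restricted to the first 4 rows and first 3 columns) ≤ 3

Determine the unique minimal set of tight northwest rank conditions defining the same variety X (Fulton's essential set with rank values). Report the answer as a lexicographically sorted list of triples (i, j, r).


The tightest implied rank at each (i,j), from the 16 conditions:

  0 | 0 | 0 | 0 | 1
  1 | 1 | 1 | 1 | 2
  1 | 1 | 2 | 2 | 3
  1 | 2 | 3 | 3 | 4
  1 | 2 | 3 | 4 | 5

reading off 1-entries of Δ²R: w = (5, 1, 3, 2, 4).

D(w) has 5 cells with 2 SE-corners; essential set:

[(1, 4, 0), (3, 2, 1)]


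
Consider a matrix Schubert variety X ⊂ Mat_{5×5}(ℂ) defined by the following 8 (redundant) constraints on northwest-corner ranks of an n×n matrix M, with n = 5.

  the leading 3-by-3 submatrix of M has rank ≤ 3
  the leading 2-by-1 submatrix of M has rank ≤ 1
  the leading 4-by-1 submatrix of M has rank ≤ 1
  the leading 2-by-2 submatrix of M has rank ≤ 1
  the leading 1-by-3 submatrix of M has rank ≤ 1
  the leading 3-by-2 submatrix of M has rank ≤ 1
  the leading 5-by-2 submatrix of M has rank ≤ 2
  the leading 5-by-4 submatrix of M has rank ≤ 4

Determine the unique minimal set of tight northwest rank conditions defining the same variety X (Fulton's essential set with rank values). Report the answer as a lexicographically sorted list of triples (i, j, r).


The tightest implied rank at each (i,j), from the 8 conditions:

  1 1 1 1 1
  1 1 2 2 2
  1 1 2 3 3
  1 2 3 4 4
  1 2 3 4 5

hence w(1..5) = (1, 3, 4, 2, 5).

1 SE-corner of the 2-cell Rothe diagram gives Ess(w):

[(3, 2, 1)]


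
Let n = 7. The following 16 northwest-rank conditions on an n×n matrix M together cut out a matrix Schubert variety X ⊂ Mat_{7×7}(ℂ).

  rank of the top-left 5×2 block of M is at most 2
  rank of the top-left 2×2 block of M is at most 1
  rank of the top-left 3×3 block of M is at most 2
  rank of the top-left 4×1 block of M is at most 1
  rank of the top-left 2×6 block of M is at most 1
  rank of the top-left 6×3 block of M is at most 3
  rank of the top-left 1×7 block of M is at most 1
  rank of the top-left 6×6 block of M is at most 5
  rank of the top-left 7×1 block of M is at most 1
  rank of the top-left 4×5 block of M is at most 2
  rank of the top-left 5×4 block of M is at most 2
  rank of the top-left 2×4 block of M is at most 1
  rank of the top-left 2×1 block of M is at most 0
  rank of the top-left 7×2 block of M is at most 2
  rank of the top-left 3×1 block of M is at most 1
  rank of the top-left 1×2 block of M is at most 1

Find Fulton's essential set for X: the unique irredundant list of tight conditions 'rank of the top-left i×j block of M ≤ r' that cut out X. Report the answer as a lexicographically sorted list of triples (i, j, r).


Reconstructing r_w from the 16 given conditions:

  R[1]: 0  1  1  1  1  1  1
  R[2]: 0  1  1  1  1  1  2
  R[3]: 1  2  2  2  2  2  3
  R[4]: 1  2  2  2  2  3  4
  R[5]: 1  2  2  2  3  4  5
  R[6]: 1  2  3  3  4  5  6
  R[7]: 1  2  3  4  5  6  7

second differences of R give the permutation w = (2, 7, 1, 6, 5, 3, 4).

Rothe diagram D(w) (11 cells), 4 SE-corners (essential conditions):

[(2, 1, 0), (2, 6, 1), (4, 5, 2), (5, 4, 2)]


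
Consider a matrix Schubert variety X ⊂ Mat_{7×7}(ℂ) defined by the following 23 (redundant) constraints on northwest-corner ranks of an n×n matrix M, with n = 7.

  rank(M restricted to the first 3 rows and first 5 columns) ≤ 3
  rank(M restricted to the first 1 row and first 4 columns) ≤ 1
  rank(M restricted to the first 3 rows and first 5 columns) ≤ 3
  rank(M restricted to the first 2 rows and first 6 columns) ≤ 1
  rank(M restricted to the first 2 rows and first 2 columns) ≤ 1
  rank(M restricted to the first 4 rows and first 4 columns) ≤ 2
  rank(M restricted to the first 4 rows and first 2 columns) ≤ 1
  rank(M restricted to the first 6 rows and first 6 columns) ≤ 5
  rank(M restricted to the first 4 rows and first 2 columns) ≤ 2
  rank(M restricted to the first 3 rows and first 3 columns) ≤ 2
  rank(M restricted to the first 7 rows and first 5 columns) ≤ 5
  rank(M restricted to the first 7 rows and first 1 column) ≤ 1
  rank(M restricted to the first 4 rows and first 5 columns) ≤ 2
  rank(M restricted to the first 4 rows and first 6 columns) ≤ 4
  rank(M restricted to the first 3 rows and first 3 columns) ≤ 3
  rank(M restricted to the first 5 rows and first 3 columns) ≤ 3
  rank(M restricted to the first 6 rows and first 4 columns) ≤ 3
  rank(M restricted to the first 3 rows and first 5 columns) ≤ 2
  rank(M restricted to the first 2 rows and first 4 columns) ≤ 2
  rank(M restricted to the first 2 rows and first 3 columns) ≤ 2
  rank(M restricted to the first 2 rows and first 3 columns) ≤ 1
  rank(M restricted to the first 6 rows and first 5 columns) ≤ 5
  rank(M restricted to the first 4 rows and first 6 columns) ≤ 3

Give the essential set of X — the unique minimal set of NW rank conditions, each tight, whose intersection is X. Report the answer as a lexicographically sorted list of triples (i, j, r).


Rank table r_w(7×7) implied by the 23 constraints:

  i=1: 1  1  1  1  1  1  1
  i=2: 1  1  1  1  1  1  2
  i=3: 1  1  2  2  2  2  3
  i=4: 1  1  2  2  2  3  4
  i=5: 1  2  3  3  3  4  5
  i=6: 1  2  3  3  4  5  6
  i=7: 1  2  3  4  5  6  7

second differences of R give the permutation w = (1, 7, 3, 6, 2, 5, 4).

|D(w)|=10, |Ess(w)|=4:

[(2, 6, 1), (4, 2, 1), (4, 5, 2), (6, 4, 3)]


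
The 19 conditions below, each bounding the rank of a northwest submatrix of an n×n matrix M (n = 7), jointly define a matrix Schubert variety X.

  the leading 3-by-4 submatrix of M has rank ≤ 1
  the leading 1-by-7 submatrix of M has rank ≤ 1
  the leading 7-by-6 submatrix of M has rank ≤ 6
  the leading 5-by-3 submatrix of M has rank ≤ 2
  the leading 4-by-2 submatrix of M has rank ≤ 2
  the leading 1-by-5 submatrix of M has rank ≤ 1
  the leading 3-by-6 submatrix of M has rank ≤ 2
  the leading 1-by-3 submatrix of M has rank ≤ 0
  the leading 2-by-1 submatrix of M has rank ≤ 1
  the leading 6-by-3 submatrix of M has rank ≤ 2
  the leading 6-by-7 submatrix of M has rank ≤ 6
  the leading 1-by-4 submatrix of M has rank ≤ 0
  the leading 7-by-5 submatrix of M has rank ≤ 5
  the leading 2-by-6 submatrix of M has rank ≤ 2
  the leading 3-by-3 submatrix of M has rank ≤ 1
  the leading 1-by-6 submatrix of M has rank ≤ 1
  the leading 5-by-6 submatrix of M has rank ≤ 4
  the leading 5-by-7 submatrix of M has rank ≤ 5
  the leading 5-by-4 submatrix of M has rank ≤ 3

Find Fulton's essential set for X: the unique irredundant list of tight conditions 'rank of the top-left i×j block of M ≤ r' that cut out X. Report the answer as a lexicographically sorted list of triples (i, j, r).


Recovering R(i,j) via the rank-extension bound from the 19 conditions:

  R[1]: 0  0  0  0  1  1  1
  R[2]: 1  1  1  1  2  2  2
  R[3]: 1  1  1  1  2  2  3
  R[4]: 1  2  2  2  3  3  4
  R[5]: 1  2  2  3  4  4  5
  R[6]: 1  2  2  3  4  5  6
  R[7]: 1  2  3  4  5  6  7

hence w(1..7) = (5, 1, 7, 2, 4, 6, 3).

Fulton essential set (4 of the 10 Rothe cells):

[(1, 4, 0), (3, 4, 1), (3, 6, 2), (6, 3, 2)]


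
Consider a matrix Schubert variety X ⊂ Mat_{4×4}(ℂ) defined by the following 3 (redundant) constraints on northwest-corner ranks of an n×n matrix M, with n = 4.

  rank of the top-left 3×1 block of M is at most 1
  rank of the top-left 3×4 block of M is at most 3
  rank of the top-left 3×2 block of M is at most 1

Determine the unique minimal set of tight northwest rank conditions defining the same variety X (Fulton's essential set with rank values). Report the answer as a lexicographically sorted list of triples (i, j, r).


Recovering R(i,j) via the rank-extension bound from the 3 conditions:

  row 1: 1 1 1 1
  row 2: 1 1 2 2
  row 3: 1 1 2 3
  row 4: 1 2 3 4

giving w = (1, 3, 4, 2) via Δ²R.

Fulton essential set (1 of the 2 Rothe cells):

[(3, 2, 1)]


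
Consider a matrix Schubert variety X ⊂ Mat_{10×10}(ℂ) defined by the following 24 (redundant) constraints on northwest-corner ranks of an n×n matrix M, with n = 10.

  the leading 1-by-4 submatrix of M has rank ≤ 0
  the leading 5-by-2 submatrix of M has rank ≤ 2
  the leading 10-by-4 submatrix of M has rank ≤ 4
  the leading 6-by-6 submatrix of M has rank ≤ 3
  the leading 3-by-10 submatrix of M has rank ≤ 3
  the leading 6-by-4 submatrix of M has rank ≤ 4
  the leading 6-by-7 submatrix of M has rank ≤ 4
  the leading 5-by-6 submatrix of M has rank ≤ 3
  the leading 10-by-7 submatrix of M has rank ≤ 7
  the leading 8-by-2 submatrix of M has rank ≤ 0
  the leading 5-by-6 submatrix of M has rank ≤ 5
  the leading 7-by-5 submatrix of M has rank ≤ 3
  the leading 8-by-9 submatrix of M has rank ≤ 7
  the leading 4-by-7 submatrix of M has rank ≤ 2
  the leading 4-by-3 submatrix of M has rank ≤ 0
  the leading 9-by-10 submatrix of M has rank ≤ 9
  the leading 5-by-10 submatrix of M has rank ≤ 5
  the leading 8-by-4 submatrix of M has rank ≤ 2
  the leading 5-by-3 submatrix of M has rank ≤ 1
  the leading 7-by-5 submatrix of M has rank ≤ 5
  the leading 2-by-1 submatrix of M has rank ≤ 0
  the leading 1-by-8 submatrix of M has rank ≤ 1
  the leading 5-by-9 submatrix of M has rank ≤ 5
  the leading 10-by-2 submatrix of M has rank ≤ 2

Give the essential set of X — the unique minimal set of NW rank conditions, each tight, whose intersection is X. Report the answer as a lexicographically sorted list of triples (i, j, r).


Reconstructing r_w from the 24 given conditions:

  i=1: 0 0 0 0 1 1 1 1 1 1
  i=2: 0 0 0 1 2 2 2 2 2 2
  i=3: 0 0 0 1 2 2 2 3 3 3
  i=4: 0 0 0 1 2 2 2 3 4 4
  i=5: 0 0 1 2 3 3 3 4 5 5
  i=6: 0 0 1 2 3 3 4 5 6 6
  i=7: 0 0 1 2 3 4 5 6 7 7
  i=8: 0 0 1 2 3 4 5 6 7 8
  i=9: 1 1 2 3 4 5 6 7 8 9
  i=10: 1 2 3 4 5 6 7 8 9 10

giving w = (5, 4, 8, 9, 3, 7, 6, 10, 1, 2) via Δ²R.

D(w) has 26 cells with 5 SE-corners; essential set:

[(1, 4, 0), (4, 3, 0), (4, 7, 2), (6, 6, 3), (8, 2, 0)]


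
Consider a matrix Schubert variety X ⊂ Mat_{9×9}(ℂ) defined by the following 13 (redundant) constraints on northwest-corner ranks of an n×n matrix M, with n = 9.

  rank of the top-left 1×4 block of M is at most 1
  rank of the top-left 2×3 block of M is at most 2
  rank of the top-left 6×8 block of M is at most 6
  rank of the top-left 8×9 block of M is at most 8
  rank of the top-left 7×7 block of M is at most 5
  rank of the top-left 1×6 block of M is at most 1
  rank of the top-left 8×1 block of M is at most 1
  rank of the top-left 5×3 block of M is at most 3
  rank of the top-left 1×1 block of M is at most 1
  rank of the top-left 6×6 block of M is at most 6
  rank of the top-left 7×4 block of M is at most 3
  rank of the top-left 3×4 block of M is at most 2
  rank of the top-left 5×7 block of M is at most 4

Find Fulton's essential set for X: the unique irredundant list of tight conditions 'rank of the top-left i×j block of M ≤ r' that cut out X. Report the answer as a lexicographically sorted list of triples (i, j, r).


The tightest implied rank at each (i,j), from the 13 conditions:

  R[1]: 1 1 1 1 1 1 1 1 1
  R[2]: 1 2 2 2 2 2 2 2 2
  R[3]: 1 2 2 2 3 3 3 3 3
  R[4]: 1 2 3 3 4 4 4 4 4
  R[5]: 1 2 3 3 4 4 4 5 5
  R[6]: 1 2 3 3 4 5 5 6 6
  R[7]: 1 2 3 3 4 5 5 6 7
  R[8]: 1 2 3 4 5 6 6 7 8
  R[9]: 1 2 3 4 5 6 7 8 9

so w = (1, 2, 5, 3, 8, 6, 9, 4, 7).

D(w) has 8 cells with 4 SE-corners; essential set:

[(3, 4, 2), (5, 7, 4), (7, 4, 3), (7, 7, 5)]
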